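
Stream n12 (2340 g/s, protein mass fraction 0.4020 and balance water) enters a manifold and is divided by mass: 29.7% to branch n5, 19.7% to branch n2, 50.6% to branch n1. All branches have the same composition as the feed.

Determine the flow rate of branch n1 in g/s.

Branch n1 flow = 0.506×2340 = 1184 g/s.

1184 g/s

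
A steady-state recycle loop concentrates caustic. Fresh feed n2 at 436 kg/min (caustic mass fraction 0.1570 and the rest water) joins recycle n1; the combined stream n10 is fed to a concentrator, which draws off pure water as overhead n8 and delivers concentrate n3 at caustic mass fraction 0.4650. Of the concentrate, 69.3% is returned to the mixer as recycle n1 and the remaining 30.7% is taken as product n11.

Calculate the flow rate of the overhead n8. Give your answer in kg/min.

288.8 kg/min

Overall caustic balance (none leaves overhead): caustic in fresh feed = caustic in product, i.e. 436×0.157 = (1−0.693)·n3·0.465.
n3 = 68.452/(0.465×0.307) = 479.51 kg/min.
Recycle n1 = 0.693×479.51 = 332.3 kg/min.
Combined feed n10 = 436 + 332.3 = 768.3 kg/min.
Overhead n8 = n10 − n3 = 768.3 − 479.51 = 288.79 kg/min.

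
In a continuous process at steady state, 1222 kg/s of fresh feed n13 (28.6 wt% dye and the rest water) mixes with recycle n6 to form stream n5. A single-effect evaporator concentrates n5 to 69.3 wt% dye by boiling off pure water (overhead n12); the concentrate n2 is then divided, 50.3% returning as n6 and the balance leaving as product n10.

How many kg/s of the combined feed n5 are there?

Overall dye balance (none leaves overhead): dye in fresh feed = dye in product, i.e. 1222×0.286 = (1−0.503)·n2·0.693.
n2 = 349.49/(0.693×0.497) = 1014.7 kg/s.
Recycle n6 = 0.503×1014.7 = 510.41 kg/s.
Combined feed n5 = 1222 + 510.41 = 1732.4 kg/s.

1732 kg/s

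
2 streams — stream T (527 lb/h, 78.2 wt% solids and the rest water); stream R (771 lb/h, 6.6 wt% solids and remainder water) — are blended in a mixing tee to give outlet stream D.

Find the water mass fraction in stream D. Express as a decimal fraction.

0.643

Total flow out = 527 + 771 = 1298 lb/h.
water in = 527×0.218 + 771×0.934 = 835 lb/h.
water mass fraction in D = 835/1298 = 0.643.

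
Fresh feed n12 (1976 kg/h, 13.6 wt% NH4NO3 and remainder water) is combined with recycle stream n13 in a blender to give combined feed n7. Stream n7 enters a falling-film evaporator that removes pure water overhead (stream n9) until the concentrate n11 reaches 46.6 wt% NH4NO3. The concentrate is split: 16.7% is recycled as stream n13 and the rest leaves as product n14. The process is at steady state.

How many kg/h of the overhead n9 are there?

1399 kg/h

Overall NH4NO3 balance (none leaves overhead): NH4NO3 in fresh feed = NH4NO3 in product, i.e. 1976×0.136 = (1−0.167)·n11·0.466.
n11 = 268.74/(0.466×0.833) = 692.3 kg/h.
Recycle n13 = 0.167×692.3 = 115.61 kg/h.
Combined feed n7 = 1976 + 115.61 = 2091.6 kg/h.
Overhead n9 = n7 − n11 = 2091.6 − 692.3 = 1399.3 kg/h.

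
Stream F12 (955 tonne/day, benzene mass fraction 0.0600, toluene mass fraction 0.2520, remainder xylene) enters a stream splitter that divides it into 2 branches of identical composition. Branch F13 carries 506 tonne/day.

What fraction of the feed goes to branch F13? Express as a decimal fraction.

Fraction to F13 = 506/955 = 0.5298.

0.530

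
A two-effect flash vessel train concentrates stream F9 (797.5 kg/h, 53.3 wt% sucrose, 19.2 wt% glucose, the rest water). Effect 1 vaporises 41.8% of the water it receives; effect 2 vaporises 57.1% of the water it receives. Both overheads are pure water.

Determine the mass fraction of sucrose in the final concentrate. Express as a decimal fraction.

water in feed = 797.5×0.275 = 219.31 kg/h.
After stage 1: water left = (1−0.418)×219.31 = 127.64; stream total = 705.83 kg/h.
After stage 2: water left = (1−0.571)×127.64 = 54.758; final concentrate = 632.95 kg/h.
sucrose fraction = 425.07/632.95 = 0.672.

0.672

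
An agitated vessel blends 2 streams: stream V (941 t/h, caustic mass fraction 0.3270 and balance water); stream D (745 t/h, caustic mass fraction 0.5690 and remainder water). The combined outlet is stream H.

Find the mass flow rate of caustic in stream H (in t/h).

731.6 t/h

caustic out = caustic in = 941×0.327 + 745×0.569 = 731.61 t/h.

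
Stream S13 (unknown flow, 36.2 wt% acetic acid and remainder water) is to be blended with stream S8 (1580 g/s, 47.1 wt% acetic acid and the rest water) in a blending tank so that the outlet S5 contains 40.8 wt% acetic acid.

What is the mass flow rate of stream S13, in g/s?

2164 g/s

Let S13 be the unknown flow. Total out = 1580 + S13.
acetic acid balance: 744.18 + 0.362·S13 = 0.408·(1580 + S13)
(0.362 − 0.408)·S13 = 0.408×1580 − 744.18 = -99.54
S13 = -99.54 / -0.046 = 2163.9 g/s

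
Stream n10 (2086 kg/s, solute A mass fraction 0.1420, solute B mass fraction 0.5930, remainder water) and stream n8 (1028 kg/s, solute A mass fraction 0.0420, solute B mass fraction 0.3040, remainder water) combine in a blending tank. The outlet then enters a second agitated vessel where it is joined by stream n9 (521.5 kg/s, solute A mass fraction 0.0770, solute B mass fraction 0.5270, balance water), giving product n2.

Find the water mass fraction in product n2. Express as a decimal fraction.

0.3938

Overall, product flow = 3635.5 kg/s.
water in = 2086×0.265 + 1028×0.654 + 521.5×0.396 = 1431.6 kg/s.
water fraction in n2 = 0.3938.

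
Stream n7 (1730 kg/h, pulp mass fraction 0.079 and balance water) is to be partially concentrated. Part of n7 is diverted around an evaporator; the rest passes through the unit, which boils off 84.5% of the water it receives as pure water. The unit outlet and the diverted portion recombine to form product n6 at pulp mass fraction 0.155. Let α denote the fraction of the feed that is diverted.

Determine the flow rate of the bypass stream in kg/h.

640 kg/h

All 1730×0.079 = 136.67 kg/h of pulp reaches n6, so n6 = 136.67/0.155 = 881.74 kg/h and vapour = 848.26 kg/h.
The evaporator receives (1−α)·1730 of feed at 0.921 water and removes 0.845 of that water:
0.845×0.921×(1−α)×1730 = 848.26
(1−α) = 848.26/1346.4 = 0.6300;  α = 0.3700.
Bypass flow = 0.3700×1730 = 640.04 kg/h.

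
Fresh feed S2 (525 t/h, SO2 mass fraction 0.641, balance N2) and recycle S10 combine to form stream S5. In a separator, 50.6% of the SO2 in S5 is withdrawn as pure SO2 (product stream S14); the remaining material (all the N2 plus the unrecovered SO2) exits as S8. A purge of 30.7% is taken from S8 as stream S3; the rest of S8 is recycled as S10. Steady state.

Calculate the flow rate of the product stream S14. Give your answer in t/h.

SO2 in S5: m_A = 525×0.641 + (1−0.307)·(1−0.506)·m_A, so m_A = 336.53/0.6577 = 511.7 t/h.
Product S14 = 0.506×511.7 = 258.92 t/h.

258.9 t/h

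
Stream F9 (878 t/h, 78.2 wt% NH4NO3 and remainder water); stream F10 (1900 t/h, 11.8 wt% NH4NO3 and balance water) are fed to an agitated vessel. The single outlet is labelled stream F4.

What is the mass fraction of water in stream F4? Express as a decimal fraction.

Total flow out = 878 + 1900 = 2778 t/h.
water in = 878×0.218 + 1900×0.882 = 1867.2 t/h.
water mass fraction in F4 = 1867.2/2778 = 0.6721.

0.6721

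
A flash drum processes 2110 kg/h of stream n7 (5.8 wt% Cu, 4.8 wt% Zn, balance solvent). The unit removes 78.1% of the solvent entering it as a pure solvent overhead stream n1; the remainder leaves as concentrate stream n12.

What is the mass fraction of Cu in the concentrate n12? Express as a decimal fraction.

0.192

Cu is not removed: 2110×0.058 = 122.38 kg/h of Cu enters n12.
solvent entering = 2110×0.894 = 1886.3 kg/h; overhead removed = 0.781×1886.3 = 1473.2 kg/h.
Concentrate = 2110 − 1473.2 = 636.77 kg/h.
Mass fraction = 122.38/636.77 = 0.192.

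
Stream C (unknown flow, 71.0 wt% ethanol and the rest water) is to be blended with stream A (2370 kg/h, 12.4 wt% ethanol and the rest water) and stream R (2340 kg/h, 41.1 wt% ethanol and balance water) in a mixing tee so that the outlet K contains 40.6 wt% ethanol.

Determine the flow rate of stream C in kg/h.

2160 kg/h

Let C be the unknown flow. Total out = 4710 + C.
ethanol balance: 1255.6 + 0.710·C = 0.406·(4710 + C)
(0.710 − 0.406)·C = 0.406×4710 − 1255.6 = 656.64
C = 656.64 / 0.304 = 2160 kg/h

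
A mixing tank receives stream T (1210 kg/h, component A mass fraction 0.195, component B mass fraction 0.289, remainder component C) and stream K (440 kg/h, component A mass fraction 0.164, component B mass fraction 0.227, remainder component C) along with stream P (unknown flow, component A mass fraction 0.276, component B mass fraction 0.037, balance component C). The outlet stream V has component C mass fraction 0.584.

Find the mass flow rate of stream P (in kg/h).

Let P be the unknown flow. Total out = 1650 + P.
component C balance: 892.32 + 0.687·P = 0.584·(1650 + P)
(0.687 − 0.584)·P = 0.584×1650 − 892.32 = 71.28
P = 71.28 / 0.103 = 692.04 kg/h

692 kg/h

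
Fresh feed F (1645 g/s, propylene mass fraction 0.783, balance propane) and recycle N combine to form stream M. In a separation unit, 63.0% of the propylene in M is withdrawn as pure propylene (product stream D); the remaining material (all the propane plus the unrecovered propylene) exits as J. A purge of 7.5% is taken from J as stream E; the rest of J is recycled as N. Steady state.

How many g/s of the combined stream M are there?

6718 g/s

propane enters only via F and leaves only via the purge: 1645×0.217 = 0.075×(propane in J), and the separation unit passes all propane, so propane in M = propane in J = 4759.5 g/s.
propylene in M: m_A = 1645×0.783 + (1−0.075)·(1−0.630)·m_A, so m_A = 1288/0.6578 = 1958.2 g/s.
M = 1958.2 + 4759.5 = 6717.8 g/s.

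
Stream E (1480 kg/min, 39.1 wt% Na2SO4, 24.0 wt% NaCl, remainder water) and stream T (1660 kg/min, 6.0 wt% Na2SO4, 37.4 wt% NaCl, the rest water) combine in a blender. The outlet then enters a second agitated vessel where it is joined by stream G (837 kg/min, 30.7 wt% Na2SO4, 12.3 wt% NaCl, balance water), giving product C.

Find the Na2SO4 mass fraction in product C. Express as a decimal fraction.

0.2352

Overall, product flow = 3977 kg/min.
Na2SO4 in = 1480×0.391 + 1660×0.060 + 837×0.307 = 935.24 kg/min.
Na2SO4 fraction in C = 0.2352.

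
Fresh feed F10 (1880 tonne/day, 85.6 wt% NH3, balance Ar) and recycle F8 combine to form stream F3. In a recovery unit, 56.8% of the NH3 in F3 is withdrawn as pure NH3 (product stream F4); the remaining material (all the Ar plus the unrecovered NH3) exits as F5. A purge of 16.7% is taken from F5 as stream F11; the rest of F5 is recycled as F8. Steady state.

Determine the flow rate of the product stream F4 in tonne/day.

1428 tonne/day

NH3 in F3: m_A = 1880×0.856 + (1−0.167)·(1−0.568)·m_A, so m_A = 1609.3/0.6401 = 2513.9 tonne/day.
Product F4 = 0.568×2513.9 = 1427.9 tonne/day.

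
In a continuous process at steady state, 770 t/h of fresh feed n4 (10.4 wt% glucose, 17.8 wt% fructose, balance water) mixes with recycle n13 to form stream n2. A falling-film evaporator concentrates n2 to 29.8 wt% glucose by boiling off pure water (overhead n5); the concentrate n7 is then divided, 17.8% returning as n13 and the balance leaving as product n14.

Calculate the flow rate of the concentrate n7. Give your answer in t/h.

Overall glucose balance (none leaves overhead): glucose in fresh feed = glucose in product, i.e. 770×0.104 = (1−0.178)·n7·0.298.
n7 = 80.08/(0.298×0.822) = 326.92 t/h.

326.9 t/h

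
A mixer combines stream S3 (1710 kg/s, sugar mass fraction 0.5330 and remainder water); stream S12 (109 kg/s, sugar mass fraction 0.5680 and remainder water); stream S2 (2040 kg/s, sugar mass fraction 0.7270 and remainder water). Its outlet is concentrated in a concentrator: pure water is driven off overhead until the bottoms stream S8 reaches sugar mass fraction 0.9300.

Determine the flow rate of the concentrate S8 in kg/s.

sugar entering = 1710×0.533 + 109×0.568 + 2040×0.727 = 2456.4 kg/s.
All sugar reports to S8, so S8 = 2456.4/0.930 = 2641.3 kg/s.

2641 kg/s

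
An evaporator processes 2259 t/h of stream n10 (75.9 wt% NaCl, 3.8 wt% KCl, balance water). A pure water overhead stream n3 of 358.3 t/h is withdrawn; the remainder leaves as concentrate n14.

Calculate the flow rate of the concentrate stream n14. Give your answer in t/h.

1901 t/h

Concentrate = 2259 − 358.3 = 1900.7 t/h.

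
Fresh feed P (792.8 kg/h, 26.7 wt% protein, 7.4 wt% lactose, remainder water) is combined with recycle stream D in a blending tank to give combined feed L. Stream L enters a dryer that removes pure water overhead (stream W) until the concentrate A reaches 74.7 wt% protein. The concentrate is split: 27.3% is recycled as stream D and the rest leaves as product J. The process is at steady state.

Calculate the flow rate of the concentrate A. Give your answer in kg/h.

Overall protein balance (none leaves overhead): protein in fresh feed = protein in product, i.e. 792.8×0.267 = (1−0.273)·A·0.747.
A = 211.68/(0.747×0.727) = 389.78 kg/h.

389.8 kg/h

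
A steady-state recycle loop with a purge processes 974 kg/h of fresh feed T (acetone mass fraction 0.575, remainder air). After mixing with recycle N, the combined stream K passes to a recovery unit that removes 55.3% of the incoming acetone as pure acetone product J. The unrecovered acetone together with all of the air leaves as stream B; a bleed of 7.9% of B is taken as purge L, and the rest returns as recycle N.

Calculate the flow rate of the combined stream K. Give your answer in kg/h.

air enters only via T and leaves only via the purge: 974×0.425 = 0.079×(air in B), and the recovery unit passes all air, so air in K = air in B = 5239.9 kg/h.
acetone in K: m_A = 974×0.575 + (1−0.079)·(1−0.553)·m_A, so m_A = 560.05/0.5883 = 951.96 kg/h.
K = 951.96 + 5239.9 = 6191.8 kg/h.

6192 kg/h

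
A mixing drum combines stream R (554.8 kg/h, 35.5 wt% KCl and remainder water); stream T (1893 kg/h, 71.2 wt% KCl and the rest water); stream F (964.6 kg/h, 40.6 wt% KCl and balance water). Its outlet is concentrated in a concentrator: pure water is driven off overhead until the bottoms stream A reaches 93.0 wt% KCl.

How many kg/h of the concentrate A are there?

KCl entering = 554.8×0.355 + 1893×0.712 + 964.6×0.406 = 1936.4 kg/h.
All KCl reports to A, so A = 1936.4/0.930 = 2082.1 kg/h.

2082 kg/h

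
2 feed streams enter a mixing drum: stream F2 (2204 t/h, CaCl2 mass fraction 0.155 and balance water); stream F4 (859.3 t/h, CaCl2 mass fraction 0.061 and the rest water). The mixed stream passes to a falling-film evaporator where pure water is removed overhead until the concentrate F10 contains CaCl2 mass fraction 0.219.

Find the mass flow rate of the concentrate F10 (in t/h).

1799 t/h

CaCl2 entering = 2204×0.155 + 859.3×0.061 = 394.04 t/h.
All CaCl2 reports to F10, so F10 = 394.04/0.219 = 1799.3 t/h.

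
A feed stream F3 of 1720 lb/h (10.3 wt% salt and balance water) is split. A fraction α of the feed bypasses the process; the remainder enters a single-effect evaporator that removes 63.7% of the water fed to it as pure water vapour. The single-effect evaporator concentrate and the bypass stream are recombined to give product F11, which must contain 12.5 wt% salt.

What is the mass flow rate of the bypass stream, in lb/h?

All 1720×0.103 = 177.16 lb/h of salt reaches F11, so F11 = 177.16/0.125 = 1417.3 lb/h and vapour = 302.72 lb/h.
The evaporator receives (1−α)·1720 of feed at 0.897 water and removes 0.637 of that water:
0.637×0.897×(1−α)×1720 = 302.72
(1−α) = 302.72/982.79 = 0.3080;  α = 0.6920.
Bypass flow = 0.6920×1720 = 1190.2 lb/h.

1190 lb/h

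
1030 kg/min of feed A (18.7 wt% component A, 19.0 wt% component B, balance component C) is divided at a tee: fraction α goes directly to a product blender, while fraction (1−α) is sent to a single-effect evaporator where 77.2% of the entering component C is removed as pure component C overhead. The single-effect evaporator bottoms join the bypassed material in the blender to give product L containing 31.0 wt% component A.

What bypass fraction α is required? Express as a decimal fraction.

All 1030×0.187 = 192.61 kg/min of component A reaches L, so L = 192.61/0.310 = 621.32 kg/min and vapour = 408.68 kg/min.
The evaporator receives (1−α)·1030 of feed at 0.623 component C and removes 0.772 of that component C:
0.772×0.623×(1−α)×1030 = 408.68
(1−α) = 408.68/495.38 = 0.8250;  α = 0.1750.

0.175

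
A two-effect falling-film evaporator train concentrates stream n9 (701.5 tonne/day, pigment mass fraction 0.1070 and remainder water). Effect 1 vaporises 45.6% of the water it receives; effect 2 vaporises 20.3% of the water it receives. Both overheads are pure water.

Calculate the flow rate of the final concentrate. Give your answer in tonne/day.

water in feed = 701.5×0.893 = 626.44 tonne/day.
After stage 1: water left = (1−0.456)×626.44 = 340.78; stream total = 415.84 tonne/day.
After stage 2: water left = (1−0.203)×340.78 = 271.6; final concentrate = 346.66 tonne/day.

346.7 tonne/day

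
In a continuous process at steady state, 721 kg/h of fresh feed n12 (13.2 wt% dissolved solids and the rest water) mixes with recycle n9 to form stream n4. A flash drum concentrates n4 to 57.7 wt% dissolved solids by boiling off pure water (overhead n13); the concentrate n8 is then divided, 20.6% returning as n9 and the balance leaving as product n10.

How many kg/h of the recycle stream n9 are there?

42.79 kg/h

Overall dissolved solids balance (none leaves overhead): dissolved solids in fresh feed = dissolved solids in product, i.e. 721×0.132 = (1−0.206)·n8·0.577.
n8 = 95.172/(0.577×0.794) = 207.74 kg/h.
Recycle n9 = 0.206×207.74 = 42.794 kg/h.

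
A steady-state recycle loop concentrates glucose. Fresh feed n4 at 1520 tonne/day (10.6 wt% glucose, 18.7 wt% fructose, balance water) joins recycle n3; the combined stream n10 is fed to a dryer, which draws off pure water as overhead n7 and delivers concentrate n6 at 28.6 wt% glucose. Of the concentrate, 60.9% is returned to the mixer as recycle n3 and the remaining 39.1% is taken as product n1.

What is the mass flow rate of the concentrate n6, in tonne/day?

1441 tonne/day

Overall glucose balance (none leaves overhead): glucose in fresh feed = glucose in product, i.e. 1520×0.106 = (1−0.609)·n6·0.286.
n6 = 161.12/(0.286×0.391) = 1440.8 tonne/day.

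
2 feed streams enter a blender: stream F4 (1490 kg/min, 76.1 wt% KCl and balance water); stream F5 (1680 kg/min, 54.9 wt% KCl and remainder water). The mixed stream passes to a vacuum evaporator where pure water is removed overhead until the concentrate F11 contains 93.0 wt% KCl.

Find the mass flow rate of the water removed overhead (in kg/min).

959 kg/min

KCl entering = 1490×0.761 + 1680×0.549 = 2056.2 kg/min.
All KCl reports to F11, so F11 = 2056.2/0.930 = 2211 kg/min.
Total feed = 3170 kg/min; overhead = 3170 − 2211 = 959.02 kg/min.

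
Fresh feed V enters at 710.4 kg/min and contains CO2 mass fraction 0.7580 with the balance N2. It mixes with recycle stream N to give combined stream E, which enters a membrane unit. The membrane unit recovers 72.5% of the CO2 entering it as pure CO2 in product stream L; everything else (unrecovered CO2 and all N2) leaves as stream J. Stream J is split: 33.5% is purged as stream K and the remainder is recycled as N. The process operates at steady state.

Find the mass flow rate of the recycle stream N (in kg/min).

N2 enters only via V and leaves only via the purge: 710.4×0.242 = 0.335×(N2 in J), and the membrane unit passes all N2, so N2 in E = N2 in J = 513.18 kg/min.
CO2 in E: m_A = 710.4×0.758 + (1−0.335)·(1−0.725)·m_A, so m_A = 538.48/0.8171 = 659 kg/min.
J = (1−0.725)×659 + 513.18 = 694.41 kg/min.
Recycle N = (1−0.335)×694.41 = 461.78 kg/min.

461.8 kg/min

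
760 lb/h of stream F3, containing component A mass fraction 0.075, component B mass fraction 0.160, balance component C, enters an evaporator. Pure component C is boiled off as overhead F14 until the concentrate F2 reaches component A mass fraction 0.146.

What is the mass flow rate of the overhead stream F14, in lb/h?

369.6 lb/h

component A is conserved: 760×0.075 = 57 lb/h all reports to the concentrate.
Concentrate = 57/(target fraction) = 390.41 lb/h.
Overhead = 760 − 390.41 = 369.59 lb/h.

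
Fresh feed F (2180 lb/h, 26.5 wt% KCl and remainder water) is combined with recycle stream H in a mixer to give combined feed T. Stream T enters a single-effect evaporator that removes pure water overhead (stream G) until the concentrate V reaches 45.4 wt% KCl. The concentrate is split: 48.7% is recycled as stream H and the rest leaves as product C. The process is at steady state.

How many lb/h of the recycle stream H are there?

Overall KCl balance (none leaves overhead): KCl in fresh feed = KCl in product, i.e. 2180×0.265 = (1−0.487)·V·0.454.
V = 577.7/(0.454×0.513) = 2480.4 lb/h.
Recycle H = 0.487×2480.4 = 1208 lb/h.

1208 lb/h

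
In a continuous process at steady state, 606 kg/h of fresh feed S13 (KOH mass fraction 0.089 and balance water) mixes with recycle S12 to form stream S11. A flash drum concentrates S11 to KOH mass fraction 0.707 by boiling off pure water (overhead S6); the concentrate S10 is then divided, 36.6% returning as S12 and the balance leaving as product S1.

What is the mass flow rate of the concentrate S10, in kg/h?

120.3 kg/h

Overall KOH balance (none leaves overhead): KOH in fresh feed = KOH in product, i.e. 606×0.089 = (1−0.366)·S10·0.707.
S10 = 53.934/(0.707×0.634) = 120.32 kg/h.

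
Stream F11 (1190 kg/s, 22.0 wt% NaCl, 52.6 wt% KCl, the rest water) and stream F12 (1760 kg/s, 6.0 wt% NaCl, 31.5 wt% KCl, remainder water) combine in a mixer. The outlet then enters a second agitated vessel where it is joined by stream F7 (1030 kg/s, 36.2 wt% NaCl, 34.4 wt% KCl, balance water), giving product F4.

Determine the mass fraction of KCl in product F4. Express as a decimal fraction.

0.386

Overall, product flow = 3980 kg/s.
KCl in = 1190×0.526 + 1760×0.315 + 1030×0.344 = 1534.7 kg/s.
KCl fraction in F4 = 0.386.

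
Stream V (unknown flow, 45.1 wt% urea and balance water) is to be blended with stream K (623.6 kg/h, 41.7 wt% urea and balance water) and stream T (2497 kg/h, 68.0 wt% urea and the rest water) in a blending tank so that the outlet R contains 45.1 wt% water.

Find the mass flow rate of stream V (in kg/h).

2498 kg/h

Let V be the unknown flow. Total out = 3120.6 + V.
water balance: 1162.6 + 0.549·V = 0.451·(3120.6 + V)
(0.549 − 0.451)·V = 0.451×3120.6 − 1162.6 = 244.79
V = 244.79 / 0.098 = 2497.9 kg/h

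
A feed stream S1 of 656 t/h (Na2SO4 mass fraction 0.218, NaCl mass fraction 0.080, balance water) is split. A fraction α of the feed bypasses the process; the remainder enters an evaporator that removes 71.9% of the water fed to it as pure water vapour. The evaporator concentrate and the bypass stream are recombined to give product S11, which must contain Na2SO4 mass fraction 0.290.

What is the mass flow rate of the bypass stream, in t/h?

All 656×0.218 = 143.01 t/h of Na2SO4 reaches S11, so S11 = 143.01/0.290 = 493.13 t/h and vapour = 162.87 t/h.
The evaporator receives (1−α)·656 of feed at 0.702 water and removes 0.719 of that water:
0.719×0.702×(1−α)×656 = 162.87
(1−α) = 162.87/331.11 = 0.4919;  α = 0.5081.
Bypass flow = 0.5081×656 = 333.32 t/h.

333.3 t/h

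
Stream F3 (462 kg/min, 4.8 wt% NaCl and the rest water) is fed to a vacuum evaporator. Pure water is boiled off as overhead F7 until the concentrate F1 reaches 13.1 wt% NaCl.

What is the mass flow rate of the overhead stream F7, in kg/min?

NaCl is conserved: 462×0.048 = 22.176 kg/min all reports to the concentrate.
Concentrate = 22.176/(target fraction) = 169.28 kg/min.
Overhead = 462 − 169.28 = 292.72 kg/min.

292.7 kg/min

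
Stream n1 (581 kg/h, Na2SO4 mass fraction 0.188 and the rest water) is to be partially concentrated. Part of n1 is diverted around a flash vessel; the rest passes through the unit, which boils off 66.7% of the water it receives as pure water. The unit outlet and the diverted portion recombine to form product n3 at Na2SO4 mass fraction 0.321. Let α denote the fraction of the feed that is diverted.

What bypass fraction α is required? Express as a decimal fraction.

0.235

All 581×0.188 = 109.23 kg/h of Na2SO4 reaches n3, so n3 = 109.23/0.321 = 340.27 kg/h and vapour = 240.73 kg/h.
The evaporator receives (1−α)·581 of feed at 0.812 water and removes 0.667 of that water:
0.667×0.812×(1−α)×581 = 240.73
(1−α) = 240.73/314.67 = 0.7650;  α = 0.2350.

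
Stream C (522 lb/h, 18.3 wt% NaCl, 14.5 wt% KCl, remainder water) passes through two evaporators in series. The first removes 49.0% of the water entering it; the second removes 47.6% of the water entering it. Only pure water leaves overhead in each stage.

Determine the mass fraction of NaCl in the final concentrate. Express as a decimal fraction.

water in feed = 522×0.672 = 350.78 lb/h.
After stage 1: water left = (1−0.490)×350.78 = 178.9; stream total = 350.12 lb/h.
After stage 2: water left = (1−0.476)×178.9 = 93.744; final concentrate = 264.96 lb/h.
NaCl fraction = 95.526/264.96 = 0.361.

0.361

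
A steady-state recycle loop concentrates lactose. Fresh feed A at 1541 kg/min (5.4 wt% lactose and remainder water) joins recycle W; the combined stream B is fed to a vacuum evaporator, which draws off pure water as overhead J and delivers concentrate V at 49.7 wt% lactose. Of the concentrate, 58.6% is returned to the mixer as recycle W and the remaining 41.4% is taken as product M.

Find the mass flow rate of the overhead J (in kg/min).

Overall lactose balance (none leaves overhead): lactose in fresh feed = lactose in product, i.e. 1541×0.054 = (1−0.586)·V·0.497.
V = 83.214/(0.497×0.414) = 404.43 kg/min.
Recycle W = 0.586×404.43 = 236.99 kg/min.
Combined feed B = 1541 + 236.99 = 1778 kg/min.
Overhead J = B − V = 1778 − 404.43 = 1373.6 kg/min.

1374 kg/min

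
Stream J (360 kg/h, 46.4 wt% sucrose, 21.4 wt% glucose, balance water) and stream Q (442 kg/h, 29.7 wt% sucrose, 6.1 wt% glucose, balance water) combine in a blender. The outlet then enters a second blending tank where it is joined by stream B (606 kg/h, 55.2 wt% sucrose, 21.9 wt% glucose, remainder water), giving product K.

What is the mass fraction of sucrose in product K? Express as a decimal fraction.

Overall, product flow = 1408 kg/h.
sucrose in = 360×0.464 + 442×0.297 + 606×0.552 = 632.83 kg/h.
sucrose fraction in K = 0.4495.

0.4495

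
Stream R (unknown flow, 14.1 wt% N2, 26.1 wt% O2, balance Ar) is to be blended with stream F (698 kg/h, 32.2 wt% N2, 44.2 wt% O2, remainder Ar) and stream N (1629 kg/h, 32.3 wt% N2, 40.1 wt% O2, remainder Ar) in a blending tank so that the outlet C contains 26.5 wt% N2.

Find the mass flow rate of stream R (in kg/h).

1083 kg/h

Let R be the unknown flow. Total out = 2327 + R.
N2 balance: 750.92 + 0.141·R = 0.265·(2327 + R)
(0.141 − 0.265)·R = 0.265×2327 − 750.92 = -134.27
R = -134.27 / -0.124 = 1082.8 kg/h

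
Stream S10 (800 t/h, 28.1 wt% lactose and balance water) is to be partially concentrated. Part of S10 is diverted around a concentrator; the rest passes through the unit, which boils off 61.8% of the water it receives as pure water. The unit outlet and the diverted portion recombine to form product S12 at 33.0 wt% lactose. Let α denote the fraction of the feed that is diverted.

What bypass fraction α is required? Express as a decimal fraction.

0.666

All 800×0.281 = 224.8 t/h of lactose reaches S12, so S12 = 224.8/0.330 = 681.21 t/h and vapour = 118.79 t/h.
The evaporator receives (1−α)·800 of feed at 0.719 water and removes 0.618 of that water:
0.618×0.719×(1−α)×800 = 118.79
(1−α) = 118.79/355.47 = 0.3342;  α = 0.6658.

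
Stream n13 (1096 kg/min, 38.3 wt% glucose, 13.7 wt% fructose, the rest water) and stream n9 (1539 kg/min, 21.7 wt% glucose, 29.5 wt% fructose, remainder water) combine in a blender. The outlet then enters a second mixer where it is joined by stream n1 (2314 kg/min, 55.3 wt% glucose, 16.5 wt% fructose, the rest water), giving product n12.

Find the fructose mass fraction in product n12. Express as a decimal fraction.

Overall, product flow = 4949 kg/min.
fructose in = 1096×0.137 + 1539×0.295 + 2314×0.165 = 985.97 kg/min.
fructose fraction in n12 = 0.199.

0.199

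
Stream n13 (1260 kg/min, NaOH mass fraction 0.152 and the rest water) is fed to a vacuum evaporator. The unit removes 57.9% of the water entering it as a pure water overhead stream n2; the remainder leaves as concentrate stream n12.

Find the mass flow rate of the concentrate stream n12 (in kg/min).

water entering = 1260×0.848 = 1068.5 kg/min; overhead removed = 0.579×1068.5 = 618.65 kg/min.
Concentrate = 1260 − 618.65 = 641.35 kg/min.

641.4 kg/min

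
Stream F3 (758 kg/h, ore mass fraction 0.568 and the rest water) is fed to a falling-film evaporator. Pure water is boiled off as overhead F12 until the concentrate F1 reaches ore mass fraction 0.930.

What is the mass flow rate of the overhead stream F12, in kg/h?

295 kg/h

ore is conserved: 758×0.568 = 430.54 kg/h all reports to the concentrate.
Concentrate = 430.54/(target fraction) = 462.95 kg/h.
Overhead = 758 − 462.95 = 295.05 kg/h.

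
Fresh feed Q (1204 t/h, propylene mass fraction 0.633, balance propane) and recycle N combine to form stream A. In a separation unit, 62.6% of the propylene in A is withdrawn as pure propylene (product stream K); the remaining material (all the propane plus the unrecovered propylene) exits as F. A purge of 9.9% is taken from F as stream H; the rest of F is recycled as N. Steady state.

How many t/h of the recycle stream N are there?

4409 t/h

propane enters only via Q and leaves only via the purge: 1204×0.367 = 0.099×(propane in F), and the separation unit passes all propane, so propane in A = propane in F = 4463.3 t/h.
propylene in A: m_A = 1204×0.633 + (1−0.099)·(1−0.626)·m_A, so m_A = 762.13/0.6630 = 1149.5 t/h.
F = (1−0.626)×1149.5 + 4463.3 = 4893.2 t/h.
Recycle N = (1−0.099)×4893.2 = 4408.8 t/h.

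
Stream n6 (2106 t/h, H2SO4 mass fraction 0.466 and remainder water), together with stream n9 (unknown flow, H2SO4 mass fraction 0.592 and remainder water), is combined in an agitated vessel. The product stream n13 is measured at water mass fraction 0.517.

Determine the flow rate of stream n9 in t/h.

Let n9 be the unknown flow. Total out = 2106 + n9.
water balance: 1124.6 + 0.408·n9 = 0.517·(2106 + n9)
(0.408 − 0.517)·n9 = 0.517×2106 − 1124.6 = -35.802
n9 = -35.802 / -0.109 = 328.46 t/h

328.5 t/h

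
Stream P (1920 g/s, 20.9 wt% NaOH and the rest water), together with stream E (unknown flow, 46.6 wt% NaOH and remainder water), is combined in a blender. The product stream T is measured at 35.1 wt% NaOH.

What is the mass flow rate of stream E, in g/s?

Let E be the unknown flow. Total out = 1920 + E.
NaOH balance: 401.28 + 0.466·E = 0.351·(1920 + E)
(0.466 − 0.351)·E = 0.351×1920 − 401.28 = 272.64
E = 272.64 / 0.115 = 2370.8 g/s

2371 g/s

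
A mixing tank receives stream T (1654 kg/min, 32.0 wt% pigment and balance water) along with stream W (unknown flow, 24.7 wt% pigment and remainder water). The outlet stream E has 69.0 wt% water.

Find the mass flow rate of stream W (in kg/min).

Let W be the unknown flow. Total out = 1654 + W.
water balance: 1124.7 + 0.753·W = 0.690·(1654 + W)
(0.753 − 0.690)·W = 0.690×1654 − 1124.7 = 16.54
W = 16.54 / 0.063 = 262.54 kg/min

262.5 kg/min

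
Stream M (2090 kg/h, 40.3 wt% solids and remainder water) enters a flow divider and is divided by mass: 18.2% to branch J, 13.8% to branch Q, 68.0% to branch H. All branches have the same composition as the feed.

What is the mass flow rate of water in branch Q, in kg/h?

172.2 kg/h

Branch Q total = 0.138×2090 = 288.42 kg/h.
water in Q = 0.597×288.42 = 172.19 kg/h.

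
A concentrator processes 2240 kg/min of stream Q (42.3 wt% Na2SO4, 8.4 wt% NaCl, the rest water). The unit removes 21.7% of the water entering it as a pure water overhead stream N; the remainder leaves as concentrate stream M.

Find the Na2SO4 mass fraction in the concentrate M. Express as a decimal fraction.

0.474

Na2SO4 is not removed: 2240×0.423 = 947.52 kg/min of Na2SO4 enters M.
water entering = 2240×0.493 = 1104.3 kg/min; overhead removed = 0.217×1104.3 = 239.64 kg/min.
Concentrate = 2240 − 239.64 = 2000.4 kg/min.
Mass fraction = 947.52/2000.4 = 0.474.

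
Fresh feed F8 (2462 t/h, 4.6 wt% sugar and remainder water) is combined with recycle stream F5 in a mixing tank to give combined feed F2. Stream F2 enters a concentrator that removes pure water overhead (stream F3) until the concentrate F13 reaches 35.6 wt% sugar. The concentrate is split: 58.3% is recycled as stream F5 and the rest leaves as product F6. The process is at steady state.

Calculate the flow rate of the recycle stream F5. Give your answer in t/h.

444.8 t/h

Overall sugar balance (none leaves overhead): sugar in fresh feed = sugar in product, i.e. 2462×0.046 = (1−0.583)·F13·0.356.
F13 = 113.25/(0.356×0.417) = 762.89 t/h.
Recycle F5 = 0.583×762.89 = 444.76 t/h.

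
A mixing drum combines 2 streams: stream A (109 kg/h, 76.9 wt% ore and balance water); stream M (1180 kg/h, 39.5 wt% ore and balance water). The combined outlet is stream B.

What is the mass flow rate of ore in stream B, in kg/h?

ore out = ore in = 109×0.769 + 1180×0.395 = 549.92 kg/h.

549.9 kg/h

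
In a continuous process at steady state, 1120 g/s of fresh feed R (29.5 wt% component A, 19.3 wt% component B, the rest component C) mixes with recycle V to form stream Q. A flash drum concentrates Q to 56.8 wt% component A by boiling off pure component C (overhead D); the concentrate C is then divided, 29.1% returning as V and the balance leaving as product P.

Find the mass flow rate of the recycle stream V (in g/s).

Overall component A balance (none leaves overhead): component A in fresh feed = component A in product, i.e. 1120×0.295 = (1−0.291)·C·0.568.
C = 330.4/(0.568×0.709) = 820.44 g/s.
Recycle V = 0.291×820.44 = 238.75 g/s.

238.7 g/s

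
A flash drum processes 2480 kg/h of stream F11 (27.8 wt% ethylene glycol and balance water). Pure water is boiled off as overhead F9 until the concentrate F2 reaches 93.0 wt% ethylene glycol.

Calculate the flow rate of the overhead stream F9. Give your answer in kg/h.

1739 kg/h

ethylene glycol is conserved: 2480×0.278 = 689.44 kg/h all reports to the concentrate.
Concentrate = 689.44/(target fraction) = 741.33 kg/h.
Overhead = 2480 − 741.33 = 1738.7 kg/h.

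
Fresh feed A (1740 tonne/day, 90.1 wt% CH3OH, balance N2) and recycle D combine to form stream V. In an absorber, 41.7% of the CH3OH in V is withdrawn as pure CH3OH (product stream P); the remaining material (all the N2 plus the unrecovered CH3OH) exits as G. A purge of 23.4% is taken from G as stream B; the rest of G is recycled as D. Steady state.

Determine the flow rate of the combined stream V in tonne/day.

N2 enters only via A and leaves only via the purge: 1740×0.099 = 0.234×(N2 in G), and the absorber passes all N2, so N2 in V = N2 in G = 736.15 tonne/day.
CH3OH in V: m_A = 1740×0.901 + (1−0.234)·(1−0.417)·m_A, so m_A = 1567.7/0.5534 = 2832.8 tonne/day.
V = 2832.8 + 736.15 = 3569 tonne/day.

3569 tonne/day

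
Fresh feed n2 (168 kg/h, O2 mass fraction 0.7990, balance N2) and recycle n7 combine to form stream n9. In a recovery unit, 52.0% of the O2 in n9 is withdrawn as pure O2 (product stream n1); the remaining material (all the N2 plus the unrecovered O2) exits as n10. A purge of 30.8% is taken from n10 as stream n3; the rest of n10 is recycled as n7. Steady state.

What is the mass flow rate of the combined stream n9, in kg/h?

N2 enters only via n2 and leaves only via the purge: 168×0.201 = 0.308×(N2 in n10), and the recovery unit passes all N2, so N2 in n9 = N2 in n10 = 109.64 kg/h.
O2 in n9: m_A = 168×0.799 + (1−0.308)·(1−0.520)·m_A, so m_A = 134.23/0.6678 = 200.99 kg/h.
n9 = 200.99 + 109.64 = 310.63 kg/h.

310.6 kg/h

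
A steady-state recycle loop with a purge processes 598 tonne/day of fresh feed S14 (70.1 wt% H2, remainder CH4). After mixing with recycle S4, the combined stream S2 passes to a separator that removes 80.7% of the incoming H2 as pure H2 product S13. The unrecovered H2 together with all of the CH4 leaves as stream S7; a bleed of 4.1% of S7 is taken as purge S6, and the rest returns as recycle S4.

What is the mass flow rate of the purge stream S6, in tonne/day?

182.9 tonne/day

CH4 enters only via S14 and leaves only via the purge: 598×0.299 = 0.041×(CH4 in S7), and the separator passes all CH4, so CH4 in S2 = CH4 in S7 = 4361 tonne/day.
H2 in S2: m_A = 598×0.701 + (1−0.041)·(1−0.807)·m_A, so m_A = 419.2/0.8149 = 514.41 tonne/day.
S7 = (1−0.807)×514.41 + 4361 = 4460.3 tonne/day.
Purge S6 = 0.041×4460.3 = 182.87 tonne/day.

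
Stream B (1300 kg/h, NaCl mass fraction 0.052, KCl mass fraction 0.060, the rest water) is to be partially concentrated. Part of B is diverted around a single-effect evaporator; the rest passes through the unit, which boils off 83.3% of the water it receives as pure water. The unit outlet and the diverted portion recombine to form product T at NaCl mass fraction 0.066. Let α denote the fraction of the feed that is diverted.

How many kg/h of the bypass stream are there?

All 1300×0.052 = 67.6 kg/h of NaCl reaches T, so T = 67.6/0.066 = 1024.2 kg/h and vapour = 275.76 kg/h.
The evaporator receives (1−α)·1300 of feed at 0.888 water and removes 0.833 of that water:
0.833×0.888×(1−α)×1300 = 275.76
(1−α) = 275.76/961.62 = 0.2868;  α = 0.7132.
Bypass flow = 0.7132×1300 = 927.21 kg/h.

927.2 kg/h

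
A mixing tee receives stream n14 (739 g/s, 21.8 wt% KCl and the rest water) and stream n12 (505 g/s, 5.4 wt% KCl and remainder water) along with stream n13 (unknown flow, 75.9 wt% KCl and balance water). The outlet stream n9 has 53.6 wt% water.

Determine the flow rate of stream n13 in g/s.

1318 g/s

Let n13 be the unknown flow. Total out = 1244 + n13.
water balance: 1055.6 + 0.241·n13 = 0.536·(1244 + n13)
(0.241 − 0.536)·n13 = 0.536×1244 − 1055.6 = -388.84
n13 = -388.84 / -0.295 = 1318.1 g/s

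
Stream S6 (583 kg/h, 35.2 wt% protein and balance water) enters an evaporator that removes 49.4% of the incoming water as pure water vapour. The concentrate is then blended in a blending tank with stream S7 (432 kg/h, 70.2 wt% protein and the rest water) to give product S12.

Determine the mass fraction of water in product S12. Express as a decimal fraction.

Vapour removed = 0.494×0.648×583 = 186.63 kg/h; concentrate = 396.37 kg/h.
water reaching the mixer = 191.16 (from concentrate) + 432×0.298 = 319.89 kg/h.
Product flow = 396.37 + 432 = 828.37 kg/h; water fraction = 0.3862.

0.3862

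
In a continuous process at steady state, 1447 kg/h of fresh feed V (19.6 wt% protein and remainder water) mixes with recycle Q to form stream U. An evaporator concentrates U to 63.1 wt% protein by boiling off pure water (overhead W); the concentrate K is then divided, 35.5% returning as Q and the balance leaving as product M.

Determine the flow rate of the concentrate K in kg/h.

Overall protein balance (none leaves overhead): protein in fresh feed = protein in product, i.e. 1447×0.196 = (1−0.355)·K·0.631.
K = 283.61/(0.631×0.645) = 696.84 kg/h.

696.8 kg/h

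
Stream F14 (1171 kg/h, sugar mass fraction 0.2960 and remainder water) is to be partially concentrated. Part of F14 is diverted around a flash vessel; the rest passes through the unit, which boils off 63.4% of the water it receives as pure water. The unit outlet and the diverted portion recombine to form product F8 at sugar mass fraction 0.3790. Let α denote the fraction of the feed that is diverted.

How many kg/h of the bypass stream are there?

All 1171×0.296 = 346.62 kg/h of sugar reaches F8, so F8 = 346.62/0.379 = 914.55 kg/h and vapour = 256.45 kg/h.
The evaporator receives (1−α)·1171 of feed at 0.704 water and removes 0.634 of that water:
0.634×0.704×(1−α)×1171 = 256.45
(1−α) = 256.45/522.66 = 0.4907;  α = 0.5093.
Bypass flow = 0.5093×1171 = 596.44 kg/h.

596.4 kg/h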